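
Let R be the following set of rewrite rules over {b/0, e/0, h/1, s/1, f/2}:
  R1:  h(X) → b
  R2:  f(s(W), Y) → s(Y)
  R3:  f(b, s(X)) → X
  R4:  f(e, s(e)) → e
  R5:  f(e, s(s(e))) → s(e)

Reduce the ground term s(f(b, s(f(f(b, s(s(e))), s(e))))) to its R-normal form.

s(s(s(e)))

1. s(f(b, s(f(f(b, s(s(e))), s(e)))))  →  s(f(f(b, s(s(e))), s(e)))   [R3 at 1]
2. s(f(f(b, s(s(e))), s(e)))  →  s(f(s(e), s(e)))   [R3 at 1.1]
3. s(f(s(e), s(e)))  →  s(s(s(e)))   [R2 at 1]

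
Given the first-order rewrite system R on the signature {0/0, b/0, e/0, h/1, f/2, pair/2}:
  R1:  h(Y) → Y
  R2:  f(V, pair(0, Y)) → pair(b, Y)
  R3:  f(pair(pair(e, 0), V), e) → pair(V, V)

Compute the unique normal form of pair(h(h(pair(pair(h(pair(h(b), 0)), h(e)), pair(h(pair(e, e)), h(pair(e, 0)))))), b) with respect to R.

pair(pair(pair(pair(b, 0), e), pair(pair(e, e), pair(e, 0))), b)

1. pair(h(h(pair(pair(h(pair(h(b), 0)), h(e)), pair(h(pair(e, e)), h(pair(e, 0)))))), b)  →  pair(h(pair(pair(h(pair(h(b), 0)), h(e)), pair(h(pair(e, e)), h(pair(e, 0))))), b)   [R1 at 1]
2. pair(h(pair(pair(h(pair(h(b), 0)), h(e)), pair(h(pair(e, e)), h(pair(e, 0))))), b)  →  pair(pair(pair(h(pair(h(b), 0)), h(e)), pair(h(pair(e, e)), h(pair(e, 0)))), b)   [R1 at 1]
3. pair(pair(pair(h(pair(h(b), 0)), h(e)), pair(h(pair(e, e)), h(pair(e, 0)))), b)  →  pair(pair(pair(pair(h(b), 0), h(e)), pair(h(pair(e, e)), h(pair(e, 0)))), b)   [R1 at 1.1.1]
4. pair(pair(pair(pair(h(b), 0), h(e)), pair(h(pair(e, e)), h(pair(e, 0)))), b)  →  pair(pair(pair(pair(b, 0), h(e)), pair(h(pair(e, e)), h(pair(e, 0)))), b)   [R1 at 1.1.1.1]
5. pair(pair(pair(pair(b, 0), h(e)), pair(h(pair(e, e)), h(pair(e, 0)))), b)  →  pair(pair(pair(pair(b, 0), e), pair(h(pair(e, e)), h(pair(e, 0)))), b)   [R1 at 1.1.2]
6. pair(pair(pair(pair(b, 0), e), pair(h(pair(e, e)), h(pair(e, 0)))), b)  →  pair(pair(pair(pair(b, 0), e), pair(pair(e, e), h(pair(e, 0)))), b)   [R1 at 1.2.1]
7. pair(pair(pair(pair(b, 0), e), pair(pair(e, e), h(pair(e, 0)))), b)  →  pair(pair(pair(pair(b, 0), e), pair(pair(e, e), pair(e, 0))), b)   [R1 at 1.2.2]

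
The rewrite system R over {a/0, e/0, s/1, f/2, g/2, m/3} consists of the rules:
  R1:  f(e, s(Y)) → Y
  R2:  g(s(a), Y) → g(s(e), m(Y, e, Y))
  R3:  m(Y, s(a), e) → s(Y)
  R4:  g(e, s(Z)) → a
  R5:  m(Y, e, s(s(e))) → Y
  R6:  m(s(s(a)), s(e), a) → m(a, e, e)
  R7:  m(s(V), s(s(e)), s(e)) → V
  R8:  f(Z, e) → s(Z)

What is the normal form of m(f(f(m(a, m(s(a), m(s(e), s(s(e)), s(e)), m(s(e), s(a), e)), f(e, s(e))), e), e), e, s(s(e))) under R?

s(s(s(a)))

1. m(f(f(m(a, m(s(a), m(s(e), s(s(e)), s(e)), m(s(e), s(a), e)), f(e, s(e))), e), e), e, s(s(e)))  →  f(f(m(a, m(s(a), m(s(e), s(s(e)), s(e)), m(s(e), s(a), e)), f(e, s(e))), e), e)   [R5 at ε]
2. f(f(m(a, m(s(a), m(s(e), s(s(e)), s(e)), m(s(e), s(a), e)), f(e, s(e))), e), e)  →  s(f(m(a, m(s(a), m(s(e), s(s(e)), s(e)), m(s(e), s(a), e)), f(e, s(e))), e))   [R8 at ε]
3. s(f(m(a, m(s(a), m(s(e), s(s(e)), s(e)), m(s(e), s(a), e)), f(e, s(e))), e))  →  s(s(m(a, m(s(a), m(s(e), s(s(e)), s(e)), m(s(e), s(a), e)), f(e, s(e)))))   [R8 at 1]
4. s(s(m(a, m(s(a), m(s(e), s(s(e)), s(e)), m(s(e), s(a), e)), f(e, s(e)))))  →  s(s(m(a, m(s(a), e, m(s(e), s(a), e)), f(e, s(e)))))   [R7 at 1.1.2.2]
5. s(s(m(a, m(s(a), e, m(s(e), s(a), e)), f(e, s(e)))))  →  s(s(m(a, m(s(a), e, s(s(e))), f(e, s(e)))))   [R3 at 1.1.2.3]
6. s(s(m(a, m(s(a), e, s(s(e))), f(e, s(e)))))  →  s(s(m(a, s(a), f(e, s(e)))))   [R5 at 1.1.2]
7. s(s(m(a, s(a), f(e, s(e)))))  →  s(s(m(a, s(a), e)))   [R1 at 1.1.3]
8. s(s(m(a, s(a), e)))  →  s(s(s(a)))   [R3 at 1.1]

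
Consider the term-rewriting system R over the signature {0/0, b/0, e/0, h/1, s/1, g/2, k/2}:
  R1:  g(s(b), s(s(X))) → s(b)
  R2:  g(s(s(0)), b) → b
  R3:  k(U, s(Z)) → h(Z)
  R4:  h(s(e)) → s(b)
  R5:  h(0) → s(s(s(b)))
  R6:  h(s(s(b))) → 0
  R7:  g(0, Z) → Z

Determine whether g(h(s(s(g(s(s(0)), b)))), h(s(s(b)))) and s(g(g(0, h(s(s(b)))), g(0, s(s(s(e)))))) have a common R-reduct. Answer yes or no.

no — NF(t₁) = 0, NF(t₂) = s(s(s(s(e))))

Reduce t₁ = g(h(s(s(g(s(s(0)), b)))), h(s(s(b)))):
1. g(h(s(s(g(s(s(0)), b)))), h(s(s(b))))  →  g(h(s(s(b))), h(s(s(b))))   [R2 at 1.1.1.1]
2. g(h(s(s(b))), h(s(s(b))))  →  g(0, h(s(s(b))))   [R6 at 1]
3. g(0, h(s(s(b))))  →  h(s(s(b)))   [R7 at ε]
4. h(s(s(b)))  →  0   [R6 at ε]

Reduce t₂ = s(g(g(0, h(s(s(b)))), g(0, s(s(s(e)))))):
1. s(g(g(0, h(s(s(b)))), g(0, s(s(s(e))))))  →  s(g(h(s(s(b))), g(0, s(s(s(e))))))   [R7 at 1.1]
2. s(g(h(s(s(b))), g(0, s(s(s(e))))))  →  s(g(0, g(0, s(s(s(e))))))   [R6 at 1.1]
3. s(g(0, g(0, s(s(s(e))))))  →  s(g(0, s(s(s(e)))))   [R7 at 1]
4. s(g(0, s(s(s(e)))))  →  s(s(s(s(e))))   [R7 at 1]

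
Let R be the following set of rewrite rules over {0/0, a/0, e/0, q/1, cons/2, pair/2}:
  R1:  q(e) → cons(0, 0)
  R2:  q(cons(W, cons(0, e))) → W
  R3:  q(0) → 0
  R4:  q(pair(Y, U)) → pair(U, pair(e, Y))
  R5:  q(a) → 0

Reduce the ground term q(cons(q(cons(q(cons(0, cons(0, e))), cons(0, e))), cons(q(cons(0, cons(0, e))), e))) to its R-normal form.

1. q(cons(q(cons(q(cons(0, cons(0, e))), cons(0, e))), cons(q(cons(0, cons(0, e))), e)))  →  q(cons(q(cons(0, cons(0, e))), cons(q(cons(0, cons(0, e))), e)))   [R2 at 1.1]
2. q(cons(q(cons(0, cons(0, e))), cons(q(cons(0, cons(0, e))), e)))  →  q(cons(0, cons(q(cons(0, cons(0, e))), e)))   [R2 at 1.1]
3. q(cons(0, cons(q(cons(0, cons(0, e))), e)))  →  q(cons(0, cons(0, e)))   [R2 at 1.2.1]
4. q(cons(0, cons(0, e)))  →  0   [R2 at ε]

0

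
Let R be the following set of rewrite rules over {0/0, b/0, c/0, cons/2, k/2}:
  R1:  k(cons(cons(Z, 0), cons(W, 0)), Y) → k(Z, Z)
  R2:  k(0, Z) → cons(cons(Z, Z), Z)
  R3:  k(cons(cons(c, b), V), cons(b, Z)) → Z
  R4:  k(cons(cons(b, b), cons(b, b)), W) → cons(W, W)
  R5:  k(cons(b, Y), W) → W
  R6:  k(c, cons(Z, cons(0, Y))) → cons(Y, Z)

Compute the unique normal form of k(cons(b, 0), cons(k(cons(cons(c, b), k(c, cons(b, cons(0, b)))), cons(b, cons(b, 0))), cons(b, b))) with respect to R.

1. k(cons(b, 0), cons(k(cons(cons(c, b), k(c, cons(b, cons(0, b)))), cons(b, cons(b, 0))), cons(b, b)))  →  cons(k(cons(cons(c, b), k(c, cons(b, cons(0, b)))), cons(b, cons(b, 0))), cons(b, b))   [R5 at ε]
2. cons(k(cons(cons(c, b), k(c, cons(b, cons(0, b)))), cons(b, cons(b, 0))), cons(b, b))  →  cons(cons(b, 0), cons(b, b))   [R3 at 1]

cons(cons(b, 0), cons(b, b))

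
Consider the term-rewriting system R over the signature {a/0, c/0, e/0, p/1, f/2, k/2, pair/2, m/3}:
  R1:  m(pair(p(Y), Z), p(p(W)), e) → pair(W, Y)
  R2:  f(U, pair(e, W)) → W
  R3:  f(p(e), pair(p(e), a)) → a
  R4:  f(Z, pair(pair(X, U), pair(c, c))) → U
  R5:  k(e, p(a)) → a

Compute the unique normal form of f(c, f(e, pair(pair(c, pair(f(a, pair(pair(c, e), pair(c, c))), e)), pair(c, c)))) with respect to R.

1. f(c, f(e, pair(pair(c, pair(f(a, pair(pair(c, e), pair(c, c))), e)), pair(c, c))))  →  f(c, pair(f(a, pair(pair(c, e), pair(c, c))), e))   [R4 at 2]
2. f(c, pair(f(a, pair(pair(c, e), pair(c, c))), e))  →  f(c, pair(e, e))   [R4 at 2.1]
3. f(c, pair(e, e))  →  e   [R2 at ε]

e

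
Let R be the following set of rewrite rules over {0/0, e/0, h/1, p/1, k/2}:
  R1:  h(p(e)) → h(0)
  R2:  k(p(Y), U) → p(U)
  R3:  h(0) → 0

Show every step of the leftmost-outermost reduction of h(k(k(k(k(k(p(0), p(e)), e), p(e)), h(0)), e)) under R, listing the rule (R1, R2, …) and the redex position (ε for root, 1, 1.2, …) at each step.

0

1. h(k(k(k(k(k(p(0), p(e)), e), p(e)), h(0)), e))  →  h(k(k(k(k(p(p(e)), e), p(e)), h(0)), e))   [R2 at 1.1.1.1.1]
2. h(k(k(k(k(p(p(e)), e), p(e)), h(0)), e))  →  h(k(k(k(p(e), p(e)), h(0)), e))   [R2 at 1.1.1.1]
3. h(k(k(k(p(e), p(e)), h(0)), e))  →  h(k(k(p(p(e)), h(0)), e))   [R2 at 1.1.1]
4. h(k(k(p(p(e)), h(0)), e))  →  h(k(p(h(0)), e))   [R2 at 1.1]
5. h(k(p(h(0)), e))  →  h(p(e))   [R2 at 1]
6. h(p(e))  →  h(0)   [R1 at ε]
7. h(0)  →  0   [R3 at ε]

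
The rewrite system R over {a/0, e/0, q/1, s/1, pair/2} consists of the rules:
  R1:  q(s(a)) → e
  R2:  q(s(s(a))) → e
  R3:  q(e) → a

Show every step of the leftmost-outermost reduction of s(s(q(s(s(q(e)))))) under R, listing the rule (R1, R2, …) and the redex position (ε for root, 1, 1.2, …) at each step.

1. s(s(q(s(s(q(e))))))  →  s(s(q(s(s(a)))))   [R3 at 1.1.1.1.1]
2. s(s(q(s(s(a)))))  →  s(s(e))   [R2 at 1.1]

s(s(e))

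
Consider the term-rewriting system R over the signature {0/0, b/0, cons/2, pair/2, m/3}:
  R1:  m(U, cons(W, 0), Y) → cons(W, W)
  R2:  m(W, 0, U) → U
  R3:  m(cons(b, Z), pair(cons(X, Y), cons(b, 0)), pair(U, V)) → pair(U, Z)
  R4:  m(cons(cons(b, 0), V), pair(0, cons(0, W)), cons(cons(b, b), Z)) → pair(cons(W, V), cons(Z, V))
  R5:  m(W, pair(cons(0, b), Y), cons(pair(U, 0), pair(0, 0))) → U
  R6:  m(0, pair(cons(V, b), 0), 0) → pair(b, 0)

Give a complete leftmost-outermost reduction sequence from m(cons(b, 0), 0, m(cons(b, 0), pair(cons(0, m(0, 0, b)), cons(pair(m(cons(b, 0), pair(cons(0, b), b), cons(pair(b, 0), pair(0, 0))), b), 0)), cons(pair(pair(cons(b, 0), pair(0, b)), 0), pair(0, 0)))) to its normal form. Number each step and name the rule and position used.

1. m(cons(b, 0), 0, m(cons(b, 0), pair(cons(0, m(0, 0, b)), cons(pair(m(cons(b, 0), pair(cons(0, b), b), cons(pair(b, 0), pair(0, 0))), b), 0)), cons(pair(pair(cons(b, 0), pair(0, b)), 0), pair(0, 0))))  →  m(cons(b, 0), pair(cons(0, m(0, 0, b)), cons(pair(m(cons(b, 0), pair(cons(0, b), b), cons(pair(b, 0), pair(0, 0))), b), 0)), cons(pair(pair(cons(b, 0), pair(0, b)), 0), pair(0, 0)))   [R2 at ε]
2. m(cons(b, 0), pair(cons(0, m(0, 0, b)), cons(pair(m(cons(b, 0), pair(cons(0, b), b), cons(pair(b, 0), pair(0, 0))), b), 0)), cons(pair(pair(cons(b, 0), pair(0, b)), 0), pair(0, 0)))  →  m(cons(b, 0), pair(cons(0, b), cons(pair(m(cons(b, 0), pair(cons(0, b), b), cons(pair(b, 0), pair(0, 0))), b), 0)), cons(pair(pair(cons(b, 0), pair(0, b)), 0), pair(0, 0)))   [R2 at 2.1.2]
3. m(cons(b, 0), pair(cons(0, b), cons(pair(m(cons(b, 0), pair(cons(0, b), b), cons(pair(b, 0), pair(0, 0))), b), 0)), cons(pair(pair(cons(b, 0), pair(0, b)), 0), pair(0, 0)))  →  pair(cons(b, 0), pair(0, b))   [R5 at ε]

pair(cons(b, 0), pair(0, b))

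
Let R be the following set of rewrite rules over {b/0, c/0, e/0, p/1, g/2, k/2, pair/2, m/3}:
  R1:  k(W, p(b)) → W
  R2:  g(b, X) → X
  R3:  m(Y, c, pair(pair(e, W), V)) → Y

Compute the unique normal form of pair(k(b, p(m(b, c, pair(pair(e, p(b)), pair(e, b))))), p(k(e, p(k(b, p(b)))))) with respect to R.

pair(b, p(e))

1. pair(k(b, p(m(b, c, pair(pair(e, p(b)), pair(e, b))))), p(k(e, p(k(b, p(b))))))  →  pair(k(b, p(b)), p(k(e, p(k(b, p(b))))))   [R3 at 1.2.1]
2. pair(k(b, p(b)), p(k(e, p(k(b, p(b))))))  →  pair(b, p(k(e, p(k(b, p(b))))))   [R1 at 1]
3. pair(b, p(k(e, p(k(b, p(b))))))  →  pair(b, p(k(e, p(b))))   [R1 at 2.1.2.1]
4. pair(b, p(k(e, p(b))))  →  pair(b, p(e))   [R1 at 2.1]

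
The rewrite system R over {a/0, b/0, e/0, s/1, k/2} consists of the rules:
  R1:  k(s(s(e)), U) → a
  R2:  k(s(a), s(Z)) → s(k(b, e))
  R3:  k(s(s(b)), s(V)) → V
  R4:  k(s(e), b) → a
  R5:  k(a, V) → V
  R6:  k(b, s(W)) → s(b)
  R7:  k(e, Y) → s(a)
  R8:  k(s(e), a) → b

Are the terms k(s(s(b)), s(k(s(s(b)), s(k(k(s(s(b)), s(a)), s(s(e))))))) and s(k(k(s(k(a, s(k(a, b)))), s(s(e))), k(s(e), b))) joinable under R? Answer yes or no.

Reduce t₁ = k(s(s(b)), s(k(s(s(b)), s(k(k(s(s(b)), s(a)), s(s(e))))))):
1. k(s(s(b)), s(k(s(s(b)), s(k(k(s(s(b)), s(a)), s(s(e)))))))  →  k(s(s(b)), s(k(k(s(s(b)), s(a)), s(s(e)))))   [R3 at ε]
2. k(s(s(b)), s(k(k(s(s(b)), s(a)), s(s(e)))))  →  k(k(s(s(b)), s(a)), s(s(e)))   [R3 at ε]
3. k(k(s(s(b)), s(a)), s(s(e)))  →  k(a, s(s(e)))   [R3 at 1]
4. k(a, s(s(e)))  →  s(s(e))   [R5 at ε]

Reduce t₂ = s(k(k(s(k(a, s(k(a, b)))), s(s(e))), k(s(e), b))):
1. s(k(k(s(k(a, s(k(a, b)))), s(s(e))), k(s(e), b)))  →  s(k(k(s(s(k(a, b))), s(s(e))), k(s(e), b)))   [R5 at 1.1.1.1]
2. s(k(k(s(s(k(a, b))), s(s(e))), k(s(e), b)))  →  s(k(k(s(s(b)), s(s(e))), k(s(e), b)))   [R5 at 1.1.1.1.1]
3. s(k(k(s(s(b)), s(s(e))), k(s(e), b)))  →  s(k(s(e), k(s(e), b)))   [R3 at 1.1]
4. s(k(s(e), k(s(e), b)))  →  s(k(s(e), a))   [R4 at 1.2]
5. s(k(s(e), a))  →  s(b)   [R8 at 1]

no — NF(t₁) = s(s(e)), NF(t₂) = s(b)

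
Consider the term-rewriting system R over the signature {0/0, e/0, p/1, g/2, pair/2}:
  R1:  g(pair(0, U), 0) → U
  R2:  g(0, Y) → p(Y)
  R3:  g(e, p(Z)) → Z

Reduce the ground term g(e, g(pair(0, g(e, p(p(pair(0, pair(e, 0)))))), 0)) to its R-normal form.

pair(0, pair(e, 0))

1. g(e, g(pair(0, g(e, p(p(pair(0, pair(e, 0)))))), 0))  →  g(e, g(e, p(p(pair(0, pair(e, 0))))))   [R1 at 2]
2. g(e, g(e, p(p(pair(0, pair(e, 0))))))  →  g(e, p(pair(0, pair(e, 0))))   [R3 at 2]
3. g(e, p(pair(0, pair(e, 0))))  →  pair(0, pair(e, 0))   [R3 at ε]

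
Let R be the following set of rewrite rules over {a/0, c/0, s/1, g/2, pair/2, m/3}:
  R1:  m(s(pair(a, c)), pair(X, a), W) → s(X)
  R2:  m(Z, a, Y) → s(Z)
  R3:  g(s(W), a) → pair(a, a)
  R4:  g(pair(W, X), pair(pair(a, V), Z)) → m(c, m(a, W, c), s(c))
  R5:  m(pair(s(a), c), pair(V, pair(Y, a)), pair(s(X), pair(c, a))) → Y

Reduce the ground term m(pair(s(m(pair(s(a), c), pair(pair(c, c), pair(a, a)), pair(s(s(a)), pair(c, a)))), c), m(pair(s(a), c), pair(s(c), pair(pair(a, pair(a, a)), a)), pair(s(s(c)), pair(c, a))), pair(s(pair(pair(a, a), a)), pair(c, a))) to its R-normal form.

1. m(pair(s(m(pair(s(a), c), pair(pair(c, c), pair(a, a)), pair(s(s(a)), pair(c, a)))), c), m(pair(s(a), c), pair(s(c), pair(pair(a, pair(a, a)), a)), pair(s(s(c)), pair(c, a))), pair(s(pair(pair(a, a), a)), pair(c, a)))  →  m(pair(s(a), c), m(pair(s(a), c), pair(s(c), pair(pair(a, pair(a, a)), a)), pair(s(s(c)), pair(c, a))), pair(s(pair(pair(a, a), a)), pair(c, a)))   [R5 at 1.1.1]
2. m(pair(s(a), c), m(pair(s(a), c), pair(s(c), pair(pair(a, pair(a, a)), a)), pair(s(s(c)), pair(c, a))), pair(s(pair(pair(a, a), a)), pair(c, a)))  →  m(pair(s(a), c), pair(a, pair(a, a)), pair(s(pair(pair(a, a), a)), pair(c, a)))   [R5 at 2]
3. m(pair(s(a), c), pair(a, pair(a, a)), pair(s(pair(pair(a, a), a)), pair(c, a)))  →  a   [R5 at ε]

a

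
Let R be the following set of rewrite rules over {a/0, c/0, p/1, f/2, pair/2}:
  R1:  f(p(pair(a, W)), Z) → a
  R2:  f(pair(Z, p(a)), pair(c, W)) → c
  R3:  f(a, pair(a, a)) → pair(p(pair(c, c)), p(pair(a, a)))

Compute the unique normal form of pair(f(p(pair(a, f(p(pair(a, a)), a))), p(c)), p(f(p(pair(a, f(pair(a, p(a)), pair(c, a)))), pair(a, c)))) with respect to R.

1. pair(f(p(pair(a, f(p(pair(a, a)), a))), p(c)), p(f(p(pair(a, f(pair(a, p(a)), pair(c, a)))), pair(a, c))))  →  pair(a, p(f(p(pair(a, f(pair(a, p(a)), pair(c, a)))), pair(a, c))))   [R1 at 1]
2. pair(a, p(f(p(pair(a, f(pair(a, p(a)), pair(c, a)))), pair(a, c))))  →  pair(a, p(a))   [R1 at 2.1]

pair(a, p(a))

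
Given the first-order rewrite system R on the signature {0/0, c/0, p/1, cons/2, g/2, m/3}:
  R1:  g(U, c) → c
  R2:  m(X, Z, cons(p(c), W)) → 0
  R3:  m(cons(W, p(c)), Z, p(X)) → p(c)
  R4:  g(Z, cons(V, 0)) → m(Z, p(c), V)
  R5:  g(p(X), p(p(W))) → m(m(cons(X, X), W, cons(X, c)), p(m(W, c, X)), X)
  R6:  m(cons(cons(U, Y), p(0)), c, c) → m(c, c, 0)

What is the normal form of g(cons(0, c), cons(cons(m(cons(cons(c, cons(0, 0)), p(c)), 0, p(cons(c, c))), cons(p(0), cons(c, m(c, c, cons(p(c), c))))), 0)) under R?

0

1. g(cons(0, c), cons(cons(m(cons(cons(c, cons(0, 0)), p(c)), 0, p(cons(c, c))), cons(p(0), cons(c, m(c, c, cons(p(c), c))))), 0))  →  m(cons(0, c), p(c), cons(m(cons(cons(c, cons(0, 0)), p(c)), 0, p(cons(c, c))), cons(p(0), cons(c, m(c, c, cons(p(c), c))))))   [R4 at ε]
2. m(cons(0, c), p(c), cons(m(cons(cons(c, cons(0, 0)), p(c)), 0, p(cons(c, c))), cons(p(0), cons(c, m(c, c, cons(p(c), c))))))  →  m(cons(0, c), p(c), cons(p(c), cons(p(0), cons(c, m(c, c, cons(p(c), c))))))   [R3 at 3.1]
3. m(cons(0, c), p(c), cons(p(c), cons(p(0), cons(c, m(c, c, cons(p(c), c))))))  →  0   [R2 at ε]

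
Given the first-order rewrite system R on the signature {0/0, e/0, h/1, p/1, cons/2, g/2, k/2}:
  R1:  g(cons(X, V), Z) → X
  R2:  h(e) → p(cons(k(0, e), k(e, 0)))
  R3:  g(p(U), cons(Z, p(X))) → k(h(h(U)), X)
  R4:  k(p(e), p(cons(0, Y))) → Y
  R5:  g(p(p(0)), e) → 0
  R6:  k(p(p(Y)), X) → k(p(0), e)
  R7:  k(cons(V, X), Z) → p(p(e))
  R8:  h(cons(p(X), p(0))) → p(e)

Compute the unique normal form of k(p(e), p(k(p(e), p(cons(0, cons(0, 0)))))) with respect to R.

1. k(p(e), p(k(p(e), p(cons(0, cons(0, 0))))))  →  k(p(e), p(cons(0, 0)))   [R4 at 2.1]
2. k(p(e), p(cons(0, 0)))  →  0   [R4 at ε]

0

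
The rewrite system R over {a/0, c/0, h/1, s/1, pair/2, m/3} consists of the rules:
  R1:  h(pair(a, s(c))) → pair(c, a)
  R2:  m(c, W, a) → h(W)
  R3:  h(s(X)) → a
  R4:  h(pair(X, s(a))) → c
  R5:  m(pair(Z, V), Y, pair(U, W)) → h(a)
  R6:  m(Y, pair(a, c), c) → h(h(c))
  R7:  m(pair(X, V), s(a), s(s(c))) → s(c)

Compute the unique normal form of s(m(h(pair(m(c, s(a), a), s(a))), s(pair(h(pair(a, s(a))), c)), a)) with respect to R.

s(a)

1. s(m(h(pair(m(c, s(a), a), s(a))), s(pair(h(pair(a, s(a))), c)), a))  →  s(m(c, s(pair(h(pair(a, s(a))), c)), a))   [R4 at 1.1]
2. s(m(c, s(pair(h(pair(a, s(a))), c)), a))  →  s(h(s(pair(h(pair(a, s(a))), c))))   [R2 at 1]
3. s(h(s(pair(h(pair(a, s(a))), c))))  →  s(a)   [R3 at 1]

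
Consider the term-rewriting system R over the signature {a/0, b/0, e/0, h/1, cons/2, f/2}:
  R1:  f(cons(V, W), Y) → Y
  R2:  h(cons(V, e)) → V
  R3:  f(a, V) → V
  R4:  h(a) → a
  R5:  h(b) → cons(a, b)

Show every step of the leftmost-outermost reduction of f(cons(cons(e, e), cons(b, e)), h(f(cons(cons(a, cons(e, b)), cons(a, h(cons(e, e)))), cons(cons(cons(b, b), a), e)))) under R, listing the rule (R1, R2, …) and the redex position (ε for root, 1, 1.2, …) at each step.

1. f(cons(cons(e, e), cons(b, e)), h(f(cons(cons(a, cons(e, b)), cons(a, h(cons(e, e)))), cons(cons(cons(b, b), a), e))))  →  h(f(cons(cons(a, cons(e, b)), cons(a, h(cons(e, e)))), cons(cons(cons(b, b), a), e)))   [R1 at ε]
2. h(f(cons(cons(a, cons(e, b)), cons(a, h(cons(e, e)))), cons(cons(cons(b, b), a), e)))  →  h(cons(cons(cons(b, b), a), e))   [R1 at 1]
3. h(cons(cons(cons(b, b), a), e))  →  cons(cons(b, b), a)   [R2 at ε]

cons(cons(b, b), a)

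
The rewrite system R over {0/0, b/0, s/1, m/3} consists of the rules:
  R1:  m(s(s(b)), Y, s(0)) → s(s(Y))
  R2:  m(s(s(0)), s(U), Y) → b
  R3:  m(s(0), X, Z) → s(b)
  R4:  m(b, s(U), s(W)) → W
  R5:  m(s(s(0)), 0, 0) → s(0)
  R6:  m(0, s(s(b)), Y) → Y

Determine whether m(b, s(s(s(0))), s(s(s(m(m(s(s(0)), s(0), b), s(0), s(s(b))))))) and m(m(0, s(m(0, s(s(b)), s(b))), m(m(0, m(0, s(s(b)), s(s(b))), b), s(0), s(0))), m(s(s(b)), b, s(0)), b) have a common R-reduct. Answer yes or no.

no — NF(t₁) = s(s(s(b))), NF(t₂) = b

Reduce t₁ = m(b, s(s(s(0))), s(s(s(m(m(s(s(0)), s(0), b), s(0), s(s(b))))))):
1. m(b, s(s(s(0))), s(s(s(m(m(s(s(0)), s(0), b), s(0), s(s(b)))))))  →  s(s(m(m(s(s(0)), s(0), b), s(0), s(s(b)))))   [R4 at ε]
2. s(s(m(m(s(s(0)), s(0), b), s(0), s(s(b)))))  →  s(s(m(b, s(0), s(s(b)))))   [R2 at 1.1.1]
3. s(s(m(b, s(0), s(s(b)))))  →  s(s(s(b)))   [R4 at 1.1]

Reduce t₂ = m(m(0, s(m(0, s(s(b)), s(b))), m(m(0, m(0, s(s(b)), s(s(b))), b), s(0), s(0))), m(s(s(b)), b, s(0)), b):
1. m(m(0, s(m(0, s(s(b)), s(b))), m(m(0, m(0, s(s(b)), s(s(b))), b), s(0), s(0))), m(s(s(b)), b, s(0)), b)  →  m(m(0, s(s(b)), m(m(0, m(0, s(s(b)), s(s(b))), b), s(0), s(0))), m(s(s(b)), b, s(0)), b)   [R6 at 1.2.1]
2. m(m(0, s(s(b)), m(m(0, m(0, s(s(b)), s(s(b))), b), s(0), s(0))), m(s(s(b)), b, s(0)), b)  →  m(m(m(0, m(0, s(s(b)), s(s(b))), b), s(0), s(0)), m(s(s(b)), b, s(0)), b)   [R6 at 1]
3. m(m(m(0, m(0, s(s(b)), s(s(b))), b), s(0), s(0)), m(s(s(b)), b, s(0)), b)  →  m(m(m(0, s(s(b)), b), s(0), s(0)), m(s(s(b)), b, s(0)), b)   [R6 at 1.1.2]
4. m(m(m(0, s(s(b)), b), s(0), s(0)), m(s(s(b)), b, s(0)), b)  →  m(m(b, s(0), s(0)), m(s(s(b)), b, s(0)), b)   [R6 at 1.1]
5. m(m(b, s(0), s(0)), m(s(s(b)), b, s(0)), b)  →  m(0, m(s(s(b)), b, s(0)), b)   [R4 at 1]
6. m(0, m(s(s(b)), b, s(0)), b)  →  m(0, s(s(b)), b)   [R1 at 2]
7. m(0, s(s(b)), b)  →  b   [R6 at ε]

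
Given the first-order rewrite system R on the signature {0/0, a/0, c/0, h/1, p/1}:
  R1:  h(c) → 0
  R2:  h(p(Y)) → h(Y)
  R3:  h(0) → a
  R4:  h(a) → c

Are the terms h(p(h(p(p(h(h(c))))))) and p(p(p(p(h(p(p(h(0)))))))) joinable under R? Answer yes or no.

no — NF(t₁) = 0, NF(t₂) = p(p(p(p(c))))

Reduce t₁ = h(p(h(p(p(h(h(c))))))):
1. h(p(h(p(p(h(h(c)))))))  →  h(h(p(p(h(h(c))))))   [R2 at ε]
2. h(h(p(p(h(h(c))))))  →  h(h(p(h(h(c)))))   [R2 at 1]
3. h(h(p(h(h(c)))))  →  h(h(h(h(c))))   [R2 at 1]
4. h(h(h(h(c))))  →  h(h(h(0)))   [R1 at 1.1.1]
5. h(h(h(0)))  →  h(h(a))   [R3 at 1.1]
6. h(h(a))  →  h(c)   [R4 at 1]
7. h(c)  →  0   [R1 at ε]

Reduce t₂ = p(p(p(p(h(p(p(h(0)))))))):
1. p(p(p(p(h(p(p(h(0))))))))  →  p(p(p(p(h(p(h(0)))))))   [R2 at 1.1.1.1]
2. p(p(p(p(h(p(h(0)))))))  →  p(p(p(p(h(h(0))))))   [R2 at 1.1.1.1]
3. p(p(p(p(h(h(0))))))  →  p(p(p(p(h(a)))))   [R3 at 1.1.1.1.1]
4. p(p(p(p(h(a)))))  →  p(p(p(p(c))))   [R4 at 1.1.1.1]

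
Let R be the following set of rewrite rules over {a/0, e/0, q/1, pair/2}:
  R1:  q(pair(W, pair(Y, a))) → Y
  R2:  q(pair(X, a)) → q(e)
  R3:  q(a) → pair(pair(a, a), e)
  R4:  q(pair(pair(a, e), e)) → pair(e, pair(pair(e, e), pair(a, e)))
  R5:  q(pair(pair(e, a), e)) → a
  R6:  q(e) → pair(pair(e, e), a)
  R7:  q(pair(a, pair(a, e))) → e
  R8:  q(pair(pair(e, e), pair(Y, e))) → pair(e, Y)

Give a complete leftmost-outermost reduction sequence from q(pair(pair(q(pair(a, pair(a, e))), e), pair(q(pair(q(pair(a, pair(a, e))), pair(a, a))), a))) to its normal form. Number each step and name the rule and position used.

a

1. q(pair(pair(q(pair(a, pair(a, e))), e), pair(q(pair(q(pair(a, pair(a, e))), pair(a, a))), a)))  →  q(pair(q(pair(a, pair(a, e))), pair(a, a)))   [R1 at ε]
2. q(pair(q(pair(a, pair(a, e))), pair(a, a)))  →  a   [R1 at ε]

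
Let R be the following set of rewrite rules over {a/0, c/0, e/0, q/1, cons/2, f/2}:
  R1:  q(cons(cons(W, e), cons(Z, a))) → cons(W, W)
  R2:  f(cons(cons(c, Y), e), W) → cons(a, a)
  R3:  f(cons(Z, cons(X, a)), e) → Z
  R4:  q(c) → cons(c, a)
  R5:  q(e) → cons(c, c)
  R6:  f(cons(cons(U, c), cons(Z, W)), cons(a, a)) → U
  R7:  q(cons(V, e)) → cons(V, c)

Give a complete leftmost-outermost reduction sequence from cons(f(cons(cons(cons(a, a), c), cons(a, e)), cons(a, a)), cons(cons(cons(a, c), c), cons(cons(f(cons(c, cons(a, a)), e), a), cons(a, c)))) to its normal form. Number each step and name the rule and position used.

1. cons(f(cons(cons(cons(a, a), c), cons(a, e)), cons(a, a)), cons(cons(cons(a, c), c), cons(cons(f(cons(c, cons(a, a)), e), a), cons(a, c))))  →  cons(cons(a, a), cons(cons(cons(a, c), c), cons(cons(f(cons(c, cons(a, a)), e), a), cons(a, c))))   [R6 at 1]
2. cons(cons(a, a), cons(cons(cons(a, c), c), cons(cons(f(cons(c, cons(a, a)), e), a), cons(a, c))))  →  cons(cons(a, a), cons(cons(cons(a, c), c), cons(cons(c, a), cons(a, c))))   [R3 at 2.2.1.1]

cons(cons(a, a), cons(cons(cons(a, c), c), cons(cons(c, a), cons(a, c))))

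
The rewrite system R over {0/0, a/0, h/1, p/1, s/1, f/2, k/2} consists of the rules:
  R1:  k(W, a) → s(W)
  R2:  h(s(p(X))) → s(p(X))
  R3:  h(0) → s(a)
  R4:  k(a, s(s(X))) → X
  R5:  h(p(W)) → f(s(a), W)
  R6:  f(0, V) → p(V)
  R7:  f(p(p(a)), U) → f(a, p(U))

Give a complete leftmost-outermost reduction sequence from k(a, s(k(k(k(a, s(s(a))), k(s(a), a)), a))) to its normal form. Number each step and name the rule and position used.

a

1. k(a, s(k(k(k(a, s(s(a))), k(s(a), a)), a)))  →  k(a, s(s(k(k(a, s(s(a))), k(s(a), a)))))   [R1 at 2.1]
2. k(a, s(s(k(k(a, s(s(a))), k(s(a), a)))))  →  k(k(a, s(s(a))), k(s(a), a))   [R4 at ε]
3. k(k(a, s(s(a))), k(s(a), a))  →  k(a, k(s(a), a))   [R4 at 1]
4. k(a, k(s(a), a))  →  k(a, s(s(a)))   [R1 at 2]
5. k(a, s(s(a)))  →  a   [R4 at ε]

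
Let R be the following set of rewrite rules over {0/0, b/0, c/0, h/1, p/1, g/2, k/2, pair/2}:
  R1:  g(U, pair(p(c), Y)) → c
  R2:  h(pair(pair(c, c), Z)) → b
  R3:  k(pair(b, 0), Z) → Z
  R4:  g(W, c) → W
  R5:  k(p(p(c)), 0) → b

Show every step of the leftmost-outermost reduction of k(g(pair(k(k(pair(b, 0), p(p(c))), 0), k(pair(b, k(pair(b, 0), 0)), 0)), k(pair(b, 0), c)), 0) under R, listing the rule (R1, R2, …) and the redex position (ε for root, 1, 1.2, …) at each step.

1. k(g(pair(k(k(pair(b, 0), p(p(c))), 0), k(pair(b, k(pair(b, 0), 0)), 0)), k(pair(b, 0), c)), 0)  →  k(g(pair(k(p(p(c)), 0), k(pair(b, k(pair(b, 0), 0)), 0)), k(pair(b, 0), c)), 0)   [R3 at 1.1.1.1]
2. k(g(pair(k(p(p(c)), 0), k(pair(b, k(pair(b, 0), 0)), 0)), k(pair(b, 0), c)), 0)  →  k(g(pair(b, k(pair(b, k(pair(b, 0), 0)), 0)), k(pair(b, 0), c)), 0)   [R5 at 1.1.1]
3. k(g(pair(b, k(pair(b, k(pair(b, 0), 0)), 0)), k(pair(b, 0), c)), 0)  →  k(g(pair(b, k(pair(b, 0), 0)), k(pair(b, 0), c)), 0)   [R3 at 1.1.2.1.2]
4. k(g(pair(b, k(pair(b, 0), 0)), k(pair(b, 0), c)), 0)  →  k(g(pair(b, 0), k(pair(b, 0), c)), 0)   [R3 at 1.1.2]
5. k(g(pair(b, 0), k(pair(b, 0), c)), 0)  →  k(g(pair(b, 0), c), 0)   [R3 at 1.2]
6. k(g(pair(b, 0), c), 0)  →  k(pair(b, 0), 0)   [R4 at 1]
7. k(pair(b, 0), 0)  →  0   [R3 at ε]

0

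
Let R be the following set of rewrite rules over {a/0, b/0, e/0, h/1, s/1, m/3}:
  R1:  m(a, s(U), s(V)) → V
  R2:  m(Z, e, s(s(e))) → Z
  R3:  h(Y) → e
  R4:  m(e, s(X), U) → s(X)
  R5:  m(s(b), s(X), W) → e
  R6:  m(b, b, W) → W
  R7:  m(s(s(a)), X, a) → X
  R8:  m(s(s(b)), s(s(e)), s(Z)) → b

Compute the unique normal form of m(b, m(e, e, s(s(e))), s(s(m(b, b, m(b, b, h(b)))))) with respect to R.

1. m(b, m(e, e, s(s(e))), s(s(m(b, b, m(b, b, h(b))))))  →  m(b, e, s(s(m(b, b, m(b, b, h(b))))))   [R2 at 2]
2. m(b, e, s(s(m(b, b, m(b, b, h(b))))))  →  m(b, e, s(s(m(b, b, h(b)))))   [R6 at 3.1.1]
3. m(b, e, s(s(m(b, b, h(b)))))  →  m(b, e, s(s(h(b))))   [R6 at 3.1.1]
4. m(b, e, s(s(h(b))))  →  m(b, e, s(s(e)))   [R3 at 3.1.1]
5. m(b, e, s(s(e)))  →  b   [R2 at ε]

b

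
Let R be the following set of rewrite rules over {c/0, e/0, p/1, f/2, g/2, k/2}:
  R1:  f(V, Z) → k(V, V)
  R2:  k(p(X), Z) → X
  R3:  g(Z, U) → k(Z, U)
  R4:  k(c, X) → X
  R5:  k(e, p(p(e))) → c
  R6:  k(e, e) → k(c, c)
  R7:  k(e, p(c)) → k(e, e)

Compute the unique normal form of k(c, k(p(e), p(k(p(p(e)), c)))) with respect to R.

1. k(c, k(p(e), p(k(p(p(e)), c))))  →  k(p(e), p(k(p(p(e)), c)))   [R4 at ε]
2. k(p(e), p(k(p(p(e)), c)))  →  e   [R2 at ε]

e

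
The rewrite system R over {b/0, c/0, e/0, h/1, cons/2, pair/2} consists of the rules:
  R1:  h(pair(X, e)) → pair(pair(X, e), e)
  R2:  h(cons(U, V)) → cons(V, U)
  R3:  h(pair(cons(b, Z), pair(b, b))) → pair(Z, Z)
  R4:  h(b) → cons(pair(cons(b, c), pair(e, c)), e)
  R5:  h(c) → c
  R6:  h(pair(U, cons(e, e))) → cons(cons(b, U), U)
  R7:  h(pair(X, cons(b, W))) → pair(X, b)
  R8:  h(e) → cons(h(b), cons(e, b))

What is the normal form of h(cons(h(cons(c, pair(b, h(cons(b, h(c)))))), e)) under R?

cons(e, cons(pair(b, cons(c, b)), c))

1. h(cons(h(cons(c, pair(b, h(cons(b, h(c)))))), e))  →  cons(e, h(cons(c, pair(b, h(cons(b, h(c)))))))   [R2 at ε]
2. cons(e, h(cons(c, pair(b, h(cons(b, h(c)))))))  →  cons(e, cons(pair(b, h(cons(b, h(c)))), c))   [R2 at 2]
3. cons(e, cons(pair(b, h(cons(b, h(c)))), c))  →  cons(e, cons(pair(b, cons(h(c), b)), c))   [R2 at 2.1.2]
4. cons(e, cons(pair(b, cons(h(c), b)), c))  →  cons(e, cons(pair(b, cons(c, b)), c))   [R5 at 2.1.2.1]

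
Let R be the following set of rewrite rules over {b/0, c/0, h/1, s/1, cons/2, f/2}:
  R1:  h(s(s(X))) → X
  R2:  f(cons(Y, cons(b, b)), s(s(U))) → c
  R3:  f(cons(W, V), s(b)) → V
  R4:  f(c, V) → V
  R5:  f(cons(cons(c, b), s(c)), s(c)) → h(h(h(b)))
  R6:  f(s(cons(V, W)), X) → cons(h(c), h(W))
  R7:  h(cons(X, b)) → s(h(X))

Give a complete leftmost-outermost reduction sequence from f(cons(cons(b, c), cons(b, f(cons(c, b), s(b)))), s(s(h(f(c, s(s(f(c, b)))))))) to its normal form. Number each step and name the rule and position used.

c

1. f(cons(cons(b, c), cons(b, f(cons(c, b), s(b)))), s(s(h(f(c, s(s(f(c, b))))))))  →  f(cons(cons(b, c), cons(b, b)), s(s(h(f(c, s(s(f(c, b))))))))   [R3 at 1.2.2]
2. f(cons(cons(b, c), cons(b, b)), s(s(h(f(c, s(s(f(c, b))))))))  →  c   [R2 at ε]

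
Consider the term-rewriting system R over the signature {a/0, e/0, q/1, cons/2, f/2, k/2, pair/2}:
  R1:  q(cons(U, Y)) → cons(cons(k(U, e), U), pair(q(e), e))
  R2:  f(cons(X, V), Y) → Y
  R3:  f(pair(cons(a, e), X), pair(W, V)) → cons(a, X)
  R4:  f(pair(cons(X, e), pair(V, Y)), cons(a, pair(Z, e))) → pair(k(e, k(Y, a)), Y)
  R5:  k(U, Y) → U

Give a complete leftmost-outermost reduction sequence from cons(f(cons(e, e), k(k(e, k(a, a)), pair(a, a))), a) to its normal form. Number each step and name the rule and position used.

cons(e, a)

1. cons(f(cons(e, e), k(k(e, k(a, a)), pair(a, a))), a)  →  cons(k(k(e, k(a, a)), pair(a, a)), a)   [R2 at 1]
2. cons(k(k(e, k(a, a)), pair(a, a)), a)  →  cons(k(e, k(a, a)), a)   [R5 at 1]
3. cons(k(e, k(a, a)), a)  →  cons(e, a)   [R5 at 1]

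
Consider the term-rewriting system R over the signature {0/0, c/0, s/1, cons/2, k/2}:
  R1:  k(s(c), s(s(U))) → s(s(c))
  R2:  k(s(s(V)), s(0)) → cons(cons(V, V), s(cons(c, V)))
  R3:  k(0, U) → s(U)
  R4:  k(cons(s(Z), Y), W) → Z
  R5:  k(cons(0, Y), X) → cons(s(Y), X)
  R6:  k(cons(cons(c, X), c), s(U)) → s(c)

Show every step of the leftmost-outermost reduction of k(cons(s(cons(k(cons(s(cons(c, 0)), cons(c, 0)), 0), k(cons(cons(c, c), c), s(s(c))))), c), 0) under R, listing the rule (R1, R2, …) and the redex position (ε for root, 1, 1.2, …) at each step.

1. k(cons(s(cons(k(cons(s(cons(c, 0)), cons(c, 0)), 0), k(cons(cons(c, c), c), s(s(c))))), c), 0)  →  cons(k(cons(s(cons(c, 0)), cons(c, 0)), 0), k(cons(cons(c, c), c), s(s(c))))   [R4 at ε]
2. cons(k(cons(s(cons(c, 0)), cons(c, 0)), 0), k(cons(cons(c, c), c), s(s(c))))  →  cons(cons(c, 0), k(cons(cons(c, c), c), s(s(c))))   [R4 at 1]
3. cons(cons(c, 0), k(cons(cons(c, c), c), s(s(c))))  →  cons(cons(c, 0), s(c))   [R6 at 2]

cons(cons(c, 0), s(c))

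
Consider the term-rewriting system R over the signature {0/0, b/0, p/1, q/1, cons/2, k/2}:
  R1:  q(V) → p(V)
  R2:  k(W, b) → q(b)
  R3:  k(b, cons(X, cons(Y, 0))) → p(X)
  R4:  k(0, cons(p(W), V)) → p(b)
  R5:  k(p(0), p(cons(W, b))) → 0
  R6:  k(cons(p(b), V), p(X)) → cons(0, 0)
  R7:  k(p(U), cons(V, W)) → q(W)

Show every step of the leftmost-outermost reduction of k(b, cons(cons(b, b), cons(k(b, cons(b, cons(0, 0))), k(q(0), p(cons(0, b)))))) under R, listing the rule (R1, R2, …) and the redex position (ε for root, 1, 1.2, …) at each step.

p(cons(b, b))

1. k(b, cons(cons(b, b), cons(k(b, cons(b, cons(0, 0))), k(q(0), p(cons(0, b))))))  →  k(b, cons(cons(b, b), cons(p(b), k(q(0), p(cons(0, b))))))   [R3 at 2.2.1]
2. k(b, cons(cons(b, b), cons(p(b), k(q(0), p(cons(0, b))))))  →  k(b, cons(cons(b, b), cons(p(b), k(p(0), p(cons(0, b))))))   [R1 at 2.2.2.1]
3. k(b, cons(cons(b, b), cons(p(b), k(p(0), p(cons(0, b))))))  →  k(b, cons(cons(b, b), cons(p(b), 0)))   [R5 at 2.2.2]
4. k(b, cons(cons(b, b), cons(p(b), 0)))  →  p(cons(b, b))   [R3 at ε]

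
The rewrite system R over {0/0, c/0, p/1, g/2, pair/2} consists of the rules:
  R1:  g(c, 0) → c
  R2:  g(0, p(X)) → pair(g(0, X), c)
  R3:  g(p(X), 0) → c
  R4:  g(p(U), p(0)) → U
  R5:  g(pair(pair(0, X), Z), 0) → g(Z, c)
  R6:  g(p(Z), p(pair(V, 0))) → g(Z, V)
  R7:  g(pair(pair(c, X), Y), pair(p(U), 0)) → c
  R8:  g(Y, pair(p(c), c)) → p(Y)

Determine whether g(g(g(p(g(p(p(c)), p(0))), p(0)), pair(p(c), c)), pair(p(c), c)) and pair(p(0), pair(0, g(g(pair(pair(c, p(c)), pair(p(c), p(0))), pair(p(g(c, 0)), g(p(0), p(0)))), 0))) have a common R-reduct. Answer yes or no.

Reduce t₁ = g(g(g(p(g(p(p(c)), p(0))), p(0)), pair(p(c), c)), pair(p(c), c)):
1. g(g(g(p(g(p(p(c)), p(0))), p(0)), pair(p(c), c)), pair(p(c), c))  →  p(g(g(p(g(p(p(c)), p(0))), p(0)), pair(p(c), c)))   [R8 at ε]
2. p(g(g(p(g(p(p(c)), p(0))), p(0)), pair(p(c), c)))  →  p(p(g(p(g(p(p(c)), p(0))), p(0))))   [R8 at 1]
3. p(p(g(p(g(p(p(c)), p(0))), p(0))))  →  p(p(g(p(p(c)), p(0))))   [R4 at 1.1]
4. p(p(g(p(p(c)), p(0))))  →  p(p(p(c)))   [R4 at 1.1]

Reduce t₂ = pair(p(0), pair(0, g(g(pair(pair(c, p(c)), pair(p(c), p(0))), pair(p(g(c, 0)), g(p(0), p(0)))), 0))):
1. pair(p(0), pair(0, g(g(pair(pair(c, p(c)), pair(p(c), p(0))), pair(p(g(c, 0)), g(p(0), p(0)))), 0)))  →  pair(p(0), pair(0, g(g(pair(pair(c, p(c)), pair(p(c), p(0))), pair(p(c), g(p(0), p(0)))), 0)))   [R1 at 2.2.1.2.1.1]
2. pair(p(0), pair(0, g(g(pair(pair(c, p(c)), pair(p(c), p(0))), pair(p(c), g(p(0), p(0)))), 0)))  →  pair(p(0), pair(0, g(g(pair(pair(c, p(c)), pair(p(c), p(0))), pair(p(c), 0)), 0)))   [R4 at 2.2.1.2.2]
3. pair(p(0), pair(0, g(g(pair(pair(c, p(c)), pair(p(c), p(0))), pair(p(c), 0)), 0)))  →  pair(p(0), pair(0, g(c, 0)))   [R7 at 2.2.1]
4. pair(p(0), pair(0, g(c, 0)))  →  pair(p(0), pair(0, c))   [R1 at 2.2]

no — NF(t₁) = p(p(p(c))), NF(t₂) = pair(p(0), pair(0, c))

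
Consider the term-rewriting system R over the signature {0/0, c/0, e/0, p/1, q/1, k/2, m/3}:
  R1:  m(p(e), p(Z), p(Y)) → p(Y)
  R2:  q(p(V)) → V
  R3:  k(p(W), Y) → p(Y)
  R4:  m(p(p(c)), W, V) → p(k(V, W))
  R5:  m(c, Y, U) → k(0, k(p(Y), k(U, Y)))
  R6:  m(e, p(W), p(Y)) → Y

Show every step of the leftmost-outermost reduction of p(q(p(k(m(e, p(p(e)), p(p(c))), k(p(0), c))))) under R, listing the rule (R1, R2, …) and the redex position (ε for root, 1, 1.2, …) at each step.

p(p(p(c)))

1. p(q(p(k(m(e, p(p(e)), p(p(c))), k(p(0), c)))))  →  p(k(m(e, p(p(e)), p(p(c))), k(p(0), c)))   [R2 at 1]
2. p(k(m(e, p(p(e)), p(p(c))), k(p(0), c)))  →  p(k(p(c), k(p(0), c)))   [R6 at 1.1]
3. p(k(p(c), k(p(0), c)))  →  p(p(k(p(0), c)))   [R3 at 1]
4. p(p(k(p(0), c)))  →  p(p(p(c)))   [R3 at 1.1]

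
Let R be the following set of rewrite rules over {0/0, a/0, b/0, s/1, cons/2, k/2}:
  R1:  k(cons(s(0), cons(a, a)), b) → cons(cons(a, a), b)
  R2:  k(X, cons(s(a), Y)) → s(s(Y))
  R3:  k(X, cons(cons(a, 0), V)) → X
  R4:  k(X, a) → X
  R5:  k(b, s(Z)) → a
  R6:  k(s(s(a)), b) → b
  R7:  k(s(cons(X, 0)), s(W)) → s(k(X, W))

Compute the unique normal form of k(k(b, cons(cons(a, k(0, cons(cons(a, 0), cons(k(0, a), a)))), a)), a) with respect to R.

1. k(k(b, cons(cons(a, k(0, cons(cons(a, 0), cons(k(0, a), a)))), a)), a)  →  k(b, cons(cons(a, k(0, cons(cons(a, 0), cons(k(0, a), a)))), a))   [R4 at ε]
2. k(b, cons(cons(a, k(0, cons(cons(a, 0), cons(k(0, a), a)))), a))  →  k(b, cons(cons(a, 0), a))   [R3 at 2.1.2]
3. k(b, cons(cons(a, 0), a))  →  b   [R3 at ε]

b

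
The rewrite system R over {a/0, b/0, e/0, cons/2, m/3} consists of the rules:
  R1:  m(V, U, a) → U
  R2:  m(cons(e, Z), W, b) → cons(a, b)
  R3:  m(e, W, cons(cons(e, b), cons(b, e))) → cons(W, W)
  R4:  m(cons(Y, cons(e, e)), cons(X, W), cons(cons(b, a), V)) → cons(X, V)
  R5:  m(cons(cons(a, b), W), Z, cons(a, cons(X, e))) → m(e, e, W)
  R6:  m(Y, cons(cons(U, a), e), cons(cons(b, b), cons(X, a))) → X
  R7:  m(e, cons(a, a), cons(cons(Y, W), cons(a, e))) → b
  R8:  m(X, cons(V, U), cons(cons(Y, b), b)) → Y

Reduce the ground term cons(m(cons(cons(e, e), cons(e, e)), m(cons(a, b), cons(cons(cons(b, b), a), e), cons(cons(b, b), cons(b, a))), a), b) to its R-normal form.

cons(b, b)

1. cons(m(cons(cons(e, e), cons(e, e)), m(cons(a, b), cons(cons(cons(b, b), a), e), cons(cons(b, b), cons(b, a))), a), b)  →  cons(m(cons(a, b), cons(cons(cons(b, b), a), e), cons(cons(b, b), cons(b, a))), b)   [R1 at 1]
2. cons(m(cons(a, b), cons(cons(cons(b, b), a), e), cons(cons(b, b), cons(b, a))), b)  →  cons(b, b)   [R6 at 1]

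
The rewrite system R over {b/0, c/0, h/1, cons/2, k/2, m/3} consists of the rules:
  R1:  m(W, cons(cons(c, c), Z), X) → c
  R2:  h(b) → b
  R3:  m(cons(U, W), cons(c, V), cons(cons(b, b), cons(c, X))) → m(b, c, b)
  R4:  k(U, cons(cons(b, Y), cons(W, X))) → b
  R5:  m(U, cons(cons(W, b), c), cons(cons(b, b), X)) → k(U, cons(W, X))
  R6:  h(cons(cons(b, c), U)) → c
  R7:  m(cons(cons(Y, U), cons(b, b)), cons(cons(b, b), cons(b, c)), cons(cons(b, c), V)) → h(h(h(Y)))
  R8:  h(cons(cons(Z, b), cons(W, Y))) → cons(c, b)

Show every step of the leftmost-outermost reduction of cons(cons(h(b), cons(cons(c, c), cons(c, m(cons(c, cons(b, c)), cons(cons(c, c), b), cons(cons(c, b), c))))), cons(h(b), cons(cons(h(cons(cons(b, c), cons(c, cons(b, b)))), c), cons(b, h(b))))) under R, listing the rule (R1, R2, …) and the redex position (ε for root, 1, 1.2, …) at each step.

cons(cons(b, cons(cons(c, c), cons(c, c))), cons(b, cons(cons(c, c), cons(b, b))))

1. cons(cons(h(b), cons(cons(c, c), cons(c, m(cons(c, cons(b, c)), cons(cons(c, c), b), cons(cons(c, b), c))))), cons(h(b), cons(cons(h(cons(cons(b, c), cons(c, cons(b, b)))), c), cons(b, h(b)))))  →  cons(cons(b, cons(cons(c, c), cons(c, m(cons(c, cons(b, c)), cons(cons(c, c), b), cons(cons(c, b), c))))), cons(h(b), cons(cons(h(cons(cons(b, c), cons(c, cons(b, b)))), c), cons(b, h(b)))))   [R2 at 1.1]
2. cons(cons(b, cons(cons(c, c), cons(c, m(cons(c, cons(b, c)), cons(cons(c, c), b), cons(cons(c, b), c))))), cons(h(b), cons(cons(h(cons(cons(b, c), cons(c, cons(b, b)))), c), cons(b, h(b)))))  →  cons(cons(b, cons(cons(c, c), cons(c, c))), cons(h(b), cons(cons(h(cons(cons(b, c), cons(c, cons(b, b)))), c), cons(b, h(b)))))   [R1 at 1.2.2.2]
3. cons(cons(b, cons(cons(c, c), cons(c, c))), cons(h(b), cons(cons(h(cons(cons(b, c), cons(c, cons(b, b)))), c), cons(b, h(b)))))  →  cons(cons(b, cons(cons(c, c), cons(c, c))), cons(b, cons(cons(h(cons(cons(b, c), cons(c, cons(b, b)))), c), cons(b, h(b)))))   [R2 at 2.1]
4. cons(cons(b, cons(cons(c, c), cons(c, c))), cons(b, cons(cons(h(cons(cons(b, c), cons(c, cons(b, b)))), c), cons(b, h(b)))))  →  cons(cons(b, cons(cons(c, c), cons(c, c))), cons(b, cons(cons(c, c), cons(b, h(b)))))   [R6 at 2.2.1.1]
5. cons(cons(b, cons(cons(c, c), cons(c, c))), cons(b, cons(cons(c, c), cons(b, h(b)))))  →  cons(cons(b, cons(cons(c, c), cons(c, c))), cons(b, cons(cons(c, c), cons(b, b))))   [R2 at 2.2.2.2]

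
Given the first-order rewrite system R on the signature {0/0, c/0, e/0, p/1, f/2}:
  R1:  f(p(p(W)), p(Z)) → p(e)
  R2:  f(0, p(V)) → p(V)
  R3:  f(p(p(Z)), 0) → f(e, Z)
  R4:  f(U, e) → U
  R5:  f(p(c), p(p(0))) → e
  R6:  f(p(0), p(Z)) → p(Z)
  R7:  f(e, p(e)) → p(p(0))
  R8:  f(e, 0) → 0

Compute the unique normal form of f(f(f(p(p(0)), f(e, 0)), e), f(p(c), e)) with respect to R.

1. f(f(f(p(p(0)), f(e, 0)), e), f(p(c), e))  →  f(f(p(p(0)), f(e, 0)), f(p(c), e))   [R4 at 1]
2. f(f(p(p(0)), f(e, 0)), f(p(c), e))  →  f(f(p(p(0)), 0), f(p(c), e))   [R8 at 1.2]
3. f(f(p(p(0)), 0), f(p(c), e))  →  f(f(e, 0), f(p(c), e))   [R3 at 1]
4. f(f(e, 0), f(p(c), e))  →  f(0, f(p(c), e))   [R8 at 1]
5. f(0, f(p(c), e))  →  f(0, p(c))   [R4 at 2]
6. f(0, p(c))  →  p(c)   [R2 at ε]

p(c)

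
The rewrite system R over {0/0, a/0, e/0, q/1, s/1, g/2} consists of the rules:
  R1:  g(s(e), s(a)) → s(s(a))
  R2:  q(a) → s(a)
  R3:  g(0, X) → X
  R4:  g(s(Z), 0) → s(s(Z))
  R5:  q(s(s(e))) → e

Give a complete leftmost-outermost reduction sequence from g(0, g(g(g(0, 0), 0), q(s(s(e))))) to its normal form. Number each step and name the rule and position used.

e

1. g(0, g(g(g(0, 0), 0), q(s(s(e)))))  →  g(g(g(0, 0), 0), q(s(s(e))))   [R3 at ε]
2. g(g(g(0, 0), 0), q(s(s(e))))  →  g(g(0, 0), q(s(s(e))))   [R3 at 1.1]
3. g(g(0, 0), q(s(s(e))))  →  g(0, q(s(s(e))))   [R3 at 1]
4. g(0, q(s(s(e))))  →  q(s(s(e)))   [R3 at ε]
5. q(s(s(e)))  →  e   [R5 at ε]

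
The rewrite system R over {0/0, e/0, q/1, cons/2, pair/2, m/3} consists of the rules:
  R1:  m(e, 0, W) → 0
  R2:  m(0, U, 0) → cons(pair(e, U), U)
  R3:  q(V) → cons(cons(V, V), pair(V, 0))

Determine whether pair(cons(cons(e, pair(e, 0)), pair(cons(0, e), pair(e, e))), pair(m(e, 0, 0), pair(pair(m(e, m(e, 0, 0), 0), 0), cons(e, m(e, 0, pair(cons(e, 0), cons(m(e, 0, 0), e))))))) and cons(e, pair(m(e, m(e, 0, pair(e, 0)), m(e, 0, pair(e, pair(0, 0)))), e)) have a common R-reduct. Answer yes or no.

no — NF(t₁) = pair(cons(cons(e, pair(e, 0)), pair(cons(0, e), pair(e, e))), pair(0, pair(pair(0, 0), cons(e, 0)))), NF(t₂) = cons(e, pair(0, e))

Reduce t₁ = pair(cons(cons(e, pair(e, 0)), pair(cons(0, e), pair(e, e))), pair(m(e, 0, 0), pair(pair(m(e, m(e, 0, 0), 0), 0), cons(e, m(e, 0, pair(cons(e, 0), cons(m(e, 0, 0), e))))))):
1. pair(cons(cons(e, pair(e, 0)), pair(cons(0, e), pair(e, e))), pair(m(e, 0, 0), pair(pair(m(e, m(e, 0, 0), 0), 0), cons(e, m(e, 0, pair(cons(e, 0), cons(m(e, 0, 0), e)))))))  →  pair(cons(cons(e, pair(e, 0)), pair(cons(0, e), pair(e, e))), pair(0, pair(pair(m(e, m(e, 0, 0), 0), 0), cons(e, m(e, 0, pair(cons(e, 0), cons(m(e, 0, 0), e)))))))   [R1 at 2.1]
2. pair(cons(cons(e, pair(e, 0)), pair(cons(0, e), pair(e, e))), pair(0, pair(pair(m(e, m(e, 0, 0), 0), 0), cons(e, m(e, 0, pair(cons(e, 0), cons(m(e, 0, 0), e)))))))  →  pair(cons(cons(e, pair(e, 0)), pair(cons(0, e), pair(e, e))), pair(0, pair(pair(m(e, 0, 0), 0), cons(e, m(e, 0, pair(cons(e, 0), cons(m(e, 0, 0), e)))))))   [R1 at 2.2.1.1.2]
3. pair(cons(cons(e, pair(e, 0)), pair(cons(0, e), pair(e, e))), pair(0, pair(pair(m(e, 0, 0), 0), cons(e, m(e, 0, pair(cons(e, 0), cons(m(e, 0, 0), e)))))))  →  pair(cons(cons(e, pair(e, 0)), pair(cons(0, e), pair(e, e))), pair(0, pair(pair(0, 0), cons(e, m(e, 0, pair(cons(e, 0), cons(m(e, 0, 0), e)))))))   [R1 at 2.2.1.1]
4. pair(cons(cons(e, pair(e, 0)), pair(cons(0, e), pair(e, e))), pair(0, pair(pair(0, 0), cons(e, m(e, 0, pair(cons(e, 0), cons(m(e, 0, 0), e)))))))  →  pair(cons(cons(e, pair(e, 0)), pair(cons(0, e), pair(e, e))), pair(0, pair(pair(0, 0), cons(e, 0))))   [R1 at 2.2.2.2]

Reduce t₂ = cons(e, pair(m(e, m(e, 0, pair(e, 0)), m(e, 0, pair(e, pair(0, 0)))), e)):
1. cons(e, pair(m(e, m(e, 0, pair(e, 0)), m(e, 0, pair(e, pair(0, 0)))), e))  →  cons(e, pair(m(e, 0, m(e, 0, pair(e, pair(0, 0)))), e))   [R1 at 2.1.2]
2. cons(e, pair(m(e, 0, m(e, 0, pair(e, pair(0, 0)))), e))  →  cons(e, pair(0, e))   [R1 at 2.1]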